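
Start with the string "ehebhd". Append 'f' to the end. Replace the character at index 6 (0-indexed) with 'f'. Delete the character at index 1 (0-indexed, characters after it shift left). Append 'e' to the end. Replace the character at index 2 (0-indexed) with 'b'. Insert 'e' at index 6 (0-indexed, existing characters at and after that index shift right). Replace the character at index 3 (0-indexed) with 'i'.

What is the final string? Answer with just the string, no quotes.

Applying each edit step by step:
Start: "ehebhd"
Op 1 (append 'f'): "ehebhd" -> "ehebhdf"
Op 2 (replace idx 6: 'f' -> 'f'): "ehebhdf" -> "ehebhdf"
Op 3 (delete idx 1 = 'h'): "ehebhdf" -> "eebhdf"
Op 4 (append 'e'): "eebhdf" -> "eebhdfe"
Op 5 (replace idx 2: 'b' -> 'b'): "eebhdfe" -> "eebhdfe"
Op 6 (insert 'e' at idx 6): "eebhdfe" -> "eebhdfee"
Op 7 (replace idx 3: 'h' -> 'i'): "eebhdfee" -> "eebidfee"

Answer: eebidfee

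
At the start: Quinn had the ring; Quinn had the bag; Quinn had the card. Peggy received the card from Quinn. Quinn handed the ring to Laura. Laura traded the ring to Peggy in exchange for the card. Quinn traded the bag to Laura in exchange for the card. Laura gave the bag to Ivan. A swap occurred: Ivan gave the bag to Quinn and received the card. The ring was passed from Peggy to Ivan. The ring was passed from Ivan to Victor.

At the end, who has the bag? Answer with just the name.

Tracking all object holders:
Start: ring:Quinn, bag:Quinn, card:Quinn
Event 1 (give card: Quinn -> Peggy). State: ring:Quinn, bag:Quinn, card:Peggy
Event 2 (give ring: Quinn -> Laura). State: ring:Laura, bag:Quinn, card:Peggy
Event 3 (swap ring<->card: now ring:Peggy, card:Laura). State: ring:Peggy, bag:Quinn, card:Laura
Event 4 (swap bag<->card: now bag:Laura, card:Quinn). State: ring:Peggy, bag:Laura, card:Quinn
Event 5 (give bag: Laura -> Ivan). State: ring:Peggy, bag:Ivan, card:Quinn
Event 6 (swap bag<->card: now bag:Quinn, card:Ivan). State: ring:Peggy, bag:Quinn, card:Ivan
Event 7 (give ring: Peggy -> Ivan). State: ring:Ivan, bag:Quinn, card:Ivan
Event 8 (give ring: Ivan -> Victor). State: ring:Victor, bag:Quinn, card:Ivan

Final state: ring:Victor, bag:Quinn, card:Ivan
The bag is held by Quinn.

Answer: Quinn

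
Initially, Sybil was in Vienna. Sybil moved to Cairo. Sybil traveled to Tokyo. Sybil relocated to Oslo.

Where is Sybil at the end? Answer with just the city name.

Answer: Oslo

Derivation:
Tracking Sybil's location:
Start: Sybil is in Vienna.
After move 1: Vienna -> Cairo. Sybil is in Cairo.
After move 2: Cairo -> Tokyo. Sybil is in Tokyo.
After move 3: Tokyo -> Oslo. Sybil is in Oslo.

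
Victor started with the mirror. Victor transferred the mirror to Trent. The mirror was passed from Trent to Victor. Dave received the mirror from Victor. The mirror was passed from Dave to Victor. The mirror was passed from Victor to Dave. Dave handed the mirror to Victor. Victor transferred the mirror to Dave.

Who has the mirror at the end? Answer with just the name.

Tracking the mirror through each event:
Start: Victor has the mirror.
After event 1: Trent has the mirror.
After event 2: Victor has the mirror.
After event 3: Dave has the mirror.
After event 4: Victor has the mirror.
After event 5: Dave has the mirror.
After event 6: Victor has the mirror.
After event 7: Dave has the mirror.

Answer: Dave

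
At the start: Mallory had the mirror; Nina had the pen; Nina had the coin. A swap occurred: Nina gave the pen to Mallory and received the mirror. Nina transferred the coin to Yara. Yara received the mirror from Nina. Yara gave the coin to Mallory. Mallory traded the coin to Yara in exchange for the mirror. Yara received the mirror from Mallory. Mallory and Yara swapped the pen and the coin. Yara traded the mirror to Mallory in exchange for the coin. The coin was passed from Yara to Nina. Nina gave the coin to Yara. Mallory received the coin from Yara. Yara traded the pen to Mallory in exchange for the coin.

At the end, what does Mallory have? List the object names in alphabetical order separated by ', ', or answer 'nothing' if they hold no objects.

Tracking all object holders:
Start: mirror:Mallory, pen:Nina, coin:Nina
Event 1 (swap pen<->mirror: now pen:Mallory, mirror:Nina). State: mirror:Nina, pen:Mallory, coin:Nina
Event 2 (give coin: Nina -> Yara). State: mirror:Nina, pen:Mallory, coin:Yara
Event 3 (give mirror: Nina -> Yara). State: mirror:Yara, pen:Mallory, coin:Yara
Event 4 (give coin: Yara -> Mallory). State: mirror:Yara, pen:Mallory, coin:Mallory
Event 5 (swap coin<->mirror: now coin:Yara, mirror:Mallory). State: mirror:Mallory, pen:Mallory, coin:Yara
Event 6 (give mirror: Mallory -> Yara). State: mirror:Yara, pen:Mallory, coin:Yara
Event 7 (swap pen<->coin: now pen:Yara, coin:Mallory). State: mirror:Yara, pen:Yara, coin:Mallory
Event 8 (swap mirror<->coin: now mirror:Mallory, coin:Yara). State: mirror:Mallory, pen:Yara, coin:Yara
Event 9 (give coin: Yara -> Nina). State: mirror:Mallory, pen:Yara, coin:Nina
Event 10 (give coin: Nina -> Yara). State: mirror:Mallory, pen:Yara, coin:Yara
Event 11 (give coin: Yara -> Mallory). State: mirror:Mallory, pen:Yara, coin:Mallory
Event 12 (swap pen<->coin: now pen:Mallory, coin:Yara). State: mirror:Mallory, pen:Mallory, coin:Yara

Final state: mirror:Mallory, pen:Mallory, coin:Yara
Mallory holds: mirror, pen.

Answer: mirror, pen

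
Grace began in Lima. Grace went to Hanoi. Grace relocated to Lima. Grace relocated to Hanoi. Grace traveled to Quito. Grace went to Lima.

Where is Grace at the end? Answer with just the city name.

Tracking Grace's location:
Start: Grace is in Lima.
After move 1: Lima -> Hanoi. Grace is in Hanoi.
After move 2: Hanoi -> Lima. Grace is in Lima.
After move 3: Lima -> Hanoi. Grace is in Hanoi.
After move 4: Hanoi -> Quito. Grace is in Quito.
After move 5: Quito -> Lima. Grace is in Lima.

Answer: Lima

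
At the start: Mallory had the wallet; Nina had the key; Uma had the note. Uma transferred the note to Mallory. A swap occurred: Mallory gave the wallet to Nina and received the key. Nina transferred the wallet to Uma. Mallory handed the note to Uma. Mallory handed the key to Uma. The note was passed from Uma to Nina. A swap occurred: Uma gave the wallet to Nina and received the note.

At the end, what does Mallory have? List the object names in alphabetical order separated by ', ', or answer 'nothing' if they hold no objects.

Answer: nothing

Derivation:
Tracking all object holders:
Start: wallet:Mallory, key:Nina, note:Uma
Event 1 (give note: Uma -> Mallory). State: wallet:Mallory, key:Nina, note:Mallory
Event 2 (swap wallet<->key: now wallet:Nina, key:Mallory). State: wallet:Nina, key:Mallory, note:Mallory
Event 3 (give wallet: Nina -> Uma). State: wallet:Uma, key:Mallory, note:Mallory
Event 4 (give note: Mallory -> Uma). State: wallet:Uma, key:Mallory, note:Uma
Event 5 (give key: Mallory -> Uma). State: wallet:Uma, key:Uma, note:Uma
Event 6 (give note: Uma -> Nina). State: wallet:Uma, key:Uma, note:Nina
Event 7 (swap wallet<->note: now wallet:Nina, note:Uma). State: wallet:Nina, key:Uma, note:Uma

Final state: wallet:Nina, key:Uma, note:Uma
Mallory holds: (nothing).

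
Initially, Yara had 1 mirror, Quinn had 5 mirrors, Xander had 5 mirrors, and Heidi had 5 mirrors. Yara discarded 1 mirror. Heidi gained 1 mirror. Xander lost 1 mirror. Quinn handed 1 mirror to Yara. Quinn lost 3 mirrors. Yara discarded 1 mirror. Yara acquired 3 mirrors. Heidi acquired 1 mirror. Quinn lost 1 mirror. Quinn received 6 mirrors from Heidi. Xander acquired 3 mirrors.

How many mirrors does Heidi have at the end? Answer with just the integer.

Answer: 1

Derivation:
Tracking counts step by step:
Start: Yara=1, Quinn=5, Xander=5, Heidi=5
Event 1 (Yara -1): Yara: 1 -> 0. State: Yara=0, Quinn=5, Xander=5, Heidi=5
Event 2 (Heidi +1): Heidi: 5 -> 6. State: Yara=0, Quinn=5, Xander=5, Heidi=6
Event 3 (Xander -1): Xander: 5 -> 4. State: Yara=0, Quinn=5, Xander=4, Heidi=6
Event 4 (Quinn -> Yara, 1): Quinn: 5 -> 4, Yara: 0 -> 1. State: Yara=1, Quinn=4, Xander=4, Heidi=6
Event 5 (Quinn -3): Quinn: 4 -> 1. State: Yara=1, Quinn=1, Xander=4, Heidi=6
Event 6 (Yara -1): Yara: 1 -> 0. State: Yara=0, Quinn=1, Xander=4, Heidi=6
Event 7 (Yara +3): Yara: 0 -> 3. State: Yara=3, Quinn=1, Xander=4, Heidi=6
Event 8 (Heidi +1): Heidi: 6 -> 7. State: Yara=3, Quinn=1, Xander=4, Heidi=7
Event 9 (Quinn -1): Quinn: 1 -> 0. State: Yara=3, Quinn=0, Xander=4, Heidi=7
Event 10 (Heidi -> Quinn, 6): Heidi: 7 -> 1, Quinn: 0 -> 6. State: Yara=3, Quinn=6, Xander=4, Heidi=1
Event 11 (Xander +3): Xander: 4 -> 7. State: Yara=3, Quinn=6, Xander=7, Heidi=1

Heidi's final count: 1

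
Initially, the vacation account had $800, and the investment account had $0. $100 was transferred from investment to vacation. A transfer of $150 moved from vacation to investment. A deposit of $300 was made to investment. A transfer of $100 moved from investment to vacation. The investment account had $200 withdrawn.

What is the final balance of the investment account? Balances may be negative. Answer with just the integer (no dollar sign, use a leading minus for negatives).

Answer: 50

Derivation:
Tracking account balances step by step:
Start: vacation=800, investment=0
Event 1 (transfer 100 investment -> vacation): investment: 0 - 100 = -100, vacation: 800 + 100 = 900. Balances: vacation=900, investment=-100
Event 2 (transfer 150 vacation -> investment): vacation: 900 - 150 = 750, investment: -100 + 150 = 50. Balances: vacation=750, investment=50
Event 3 (deposit 300 to investment): investment: 50 + 300 = 350. Balances: vacation=750, investment=350
Event 4 (transfer 100 investment -> vacation): investment: 350 - 100 = 250, vacation: 750 + 100 = 850. Balances: vacation=850, investment=250
Event 5 (withdraw 200 from investment): investment: 250 - 200 = 50. Balances: vacation=850, investment=50

Final balance of investment: 50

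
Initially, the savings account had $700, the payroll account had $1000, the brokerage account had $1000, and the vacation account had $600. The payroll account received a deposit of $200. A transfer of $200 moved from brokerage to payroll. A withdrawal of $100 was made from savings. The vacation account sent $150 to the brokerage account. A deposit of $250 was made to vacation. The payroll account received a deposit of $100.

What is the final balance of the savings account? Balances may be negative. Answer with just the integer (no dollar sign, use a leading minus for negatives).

Answer: 600

Derivation:
Tracking account balances step by step:
Start: savings=700, payroll=1000, brokerage=1000, vacation=600
Event 1 (deposit 200 to payroll): payroll: 1000 + 200 = 1200. Balances: savings=700, payroll=1200, brokerage=1000, vacation=600
Event 2 (transfer 200 brokerage -> payroll): brokerage: 1000 - 200 = 800, payroll: 1200 + 200 = 1400. Balances: savings=700, payroll=1400, brokerage=800, vacation=600
Event 3 (withdraw 100 from savings): savings: 700 - 100 = 600. Balances: savings=600, payroll=1400, brokerage=800, vacation=600
Event 4 (transfer 150 vacation -> brokerage): vacation: 600 - 150 = 450, brokerage: 800 + 150 = 950. Balances: savings=600, payroll=1400, brokerage=950, vacation=450
Event 5 (deposit 250 to vacation): vacation: 450 + 250 = 700. Balances: savings=600, payroll=1400, brokerage=950, vacation=700
Event 6 (deposit 100 to payroll): payroll: 1400 + 100 = 1500. Balances: savings=600, payroll=1500, brokerage=950, vacation=700

Final balance of savings: 600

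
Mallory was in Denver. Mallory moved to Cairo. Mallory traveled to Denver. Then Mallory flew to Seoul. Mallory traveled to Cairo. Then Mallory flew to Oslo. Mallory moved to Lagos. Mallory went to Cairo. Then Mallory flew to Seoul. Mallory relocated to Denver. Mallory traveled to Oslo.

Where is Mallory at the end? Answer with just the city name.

Tracking Mallory's location:
Start: Mallory is in Denver.
After move 1: Denver -> Cairo. Mallory is in Cairo.
After move 2: Cairo -> Denver. Mallory is in Denver.
After move 3: Denver -> Seoul. Mallory is in Seoul.
After move 4: Seoul -> Cairo. Mallory is in Cairo.
After move 5: Cairo -> Oslo. Mallory is in Oslo.
After move 6: Oslo -> Lagos. Mallory is in Lagos.
After move 7: Lagos -> Cairo. Mallory is in Cairo.
After move 8: Cairo -> Seoul. Mallory is in Seoul.
After move 9: Seoul -> Denver. Mallory is in Denver.
After move 10: Denver -> Oslo. Mallory is in Oslo.

Answer: Oslo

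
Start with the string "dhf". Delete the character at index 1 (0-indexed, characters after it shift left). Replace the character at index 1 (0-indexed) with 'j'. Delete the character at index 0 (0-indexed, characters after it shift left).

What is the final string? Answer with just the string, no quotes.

Answer: j

Derivation:
Applying each edit step by step:
Start: "dhf"
Op 1 (delete idx 1 = 'h'): "dhf" -> "df"
Op 2 (replace idx 1: 'f' -> 'j'): "df" -> "dj"
Op 3 (delete idx 0 = 'd'): "dj" -> "j"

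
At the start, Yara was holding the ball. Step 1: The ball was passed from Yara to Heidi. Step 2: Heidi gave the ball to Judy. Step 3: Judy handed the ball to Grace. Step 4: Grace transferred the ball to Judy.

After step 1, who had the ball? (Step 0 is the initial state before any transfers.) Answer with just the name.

Tracking the ball holder through step 1:
After step 0 (start): Yara
After step 1: Heidi

At step 1, the holder is Heidi.

Answer: Heidi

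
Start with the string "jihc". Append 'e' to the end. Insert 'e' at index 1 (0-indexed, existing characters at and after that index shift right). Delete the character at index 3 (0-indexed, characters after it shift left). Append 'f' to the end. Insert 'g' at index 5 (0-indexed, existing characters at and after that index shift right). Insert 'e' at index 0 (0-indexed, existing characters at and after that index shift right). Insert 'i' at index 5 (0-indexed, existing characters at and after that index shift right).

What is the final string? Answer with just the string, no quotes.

Answer: ejeiciegf

Derivation:
Applying each edit step by step:
Start: "jihc"
Op 1 (append 'e'): "jihc" -> "jihce"
Op 2 (insert 'e' at idx 1): "jihce" -> "jeihce"
Op 3 (delete idx 3 = 'h'): "jeihce" -> "jeice"
Op 4 (append 'f'): "jeice" -> "jeicef"
Op 5 (insert 'g' at idx 5): "jeicef" -> "jeicegf"
Op 6 (insert 'e' at idx 0): "jeicegf" -> "ejeicegf"
Op 7 (insert 'i' at idx 5): "ejeicegf" -> "ejeiciegf"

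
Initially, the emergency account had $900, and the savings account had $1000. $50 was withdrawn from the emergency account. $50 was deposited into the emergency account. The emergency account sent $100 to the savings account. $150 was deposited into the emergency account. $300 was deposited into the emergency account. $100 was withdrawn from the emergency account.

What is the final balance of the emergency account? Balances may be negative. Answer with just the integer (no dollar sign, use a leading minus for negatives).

Tracking account balances step by step:
Start: emergency=900, savings=1000
Event 1 (withdraw 50 from emergency): emergency: 900 - 50 = 850. Balances: emergency=850, savings=1000
Event 2 (deposit 50 to emergency): emergency: 850 + 50 = 900. Balances: emergency=900, savings=1000
Event 3 (transfer 100 emergency -> savings): emergency: 900 - 100 = 800, savings: 1000 + 100 = 1100. Balances: emergency=800, savings=1100
Event 4 (deposit 150 to emergency): emergency: 800 + 150 = 950. Balances: emergency=950, savings=1100
Event 5 (deposit 300 to emergency): emergency: 950 + 300 = 1250. Balances: emergency=1250, savings=1100
Event 6 (withdraw 100 from emergency): emergency: 1250 - 100 = 1150. Balances: emergency=1150, savings=1100

Final balance of emergency: 1150

Answer: 1150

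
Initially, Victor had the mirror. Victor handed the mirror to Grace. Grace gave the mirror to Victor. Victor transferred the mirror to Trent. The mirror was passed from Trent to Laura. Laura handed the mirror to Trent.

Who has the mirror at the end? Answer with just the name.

Tracking the mirror through each event:
Start: Victor has the mirror.
After event 1: Grace has the mirror.
After event 2: Victor has the mirror.
After event 3: Trent has the mirror.
After event 4: Laura has the mirror.
After event 5: Trent has the mirror.

Answer: Trent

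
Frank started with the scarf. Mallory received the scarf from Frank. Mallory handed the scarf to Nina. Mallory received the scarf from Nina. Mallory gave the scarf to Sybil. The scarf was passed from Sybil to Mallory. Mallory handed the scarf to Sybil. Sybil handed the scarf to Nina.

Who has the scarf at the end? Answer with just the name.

Answer: Nina

Derivation:
Tracking the scarf through each event:
Start: Frank has the scarf.
After event 1: Mallory has the scarf.
After event 2: Nina has the scarf.
After event 3: Mallory has the scarf.
After event 4: Sybil has the scarf.
After event 5: Mallory has the scarf.
After event 6: Sybil has the scarf.
After event 7: Nina has the scarf.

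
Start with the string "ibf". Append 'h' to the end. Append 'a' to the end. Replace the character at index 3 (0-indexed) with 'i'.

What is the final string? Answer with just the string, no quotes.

Applying each edit step by step:
Start: "ibf"
Op 1 (append 'h'): "ibf" -> "ibfh"
Op 2 (append 'a'): "ibfh" -> "ibfha"
Op 3 (replace idx 3: 'h' -> 'i'): "ibfha" -> "ibfia"

Answer: ibfia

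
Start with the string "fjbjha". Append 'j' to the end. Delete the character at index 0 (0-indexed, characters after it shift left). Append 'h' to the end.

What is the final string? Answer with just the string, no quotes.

Applying each edit step by step:
Start: "fjbjha"
Op 1 (append 'j'): "fjbjha" -> "fjbjhaj"
Op 2 (delete idx 0 = 'f'): "fjbjhaj" -> "jbjhaj"
Op 3 (append 'h'): "jbjhaj" -> "jbjhajh"

Answer: jbjhajh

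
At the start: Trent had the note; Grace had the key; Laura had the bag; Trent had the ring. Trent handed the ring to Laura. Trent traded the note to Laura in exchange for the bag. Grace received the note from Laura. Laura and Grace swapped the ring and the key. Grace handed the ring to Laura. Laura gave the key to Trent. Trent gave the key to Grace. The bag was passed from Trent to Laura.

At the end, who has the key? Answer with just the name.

Answer: Grace

Derivation:
Tracking all object holders:
Start: note:Trent, key:Grace, bag:Laura, ring:Trent
Event 1 (give ring: Trent -> Laura). State: note:Trent, key:Grace, bag:Laura, ring:Laura
Event 2 (swap note<->bag: now note:Laura, bag:Trent). State: note:Laura, key:Grace, bag:Trent, ring:Laura
Event 3 (give note: Laura -> Grace). State: note:Grace, key:Grace, bag:Trent, ring:Laura
Event 4 (swap ring<->key: now ring:Grace, key:Laura). State: note:Grace, key:Laura, bag:Trent, ring:Grace
Event 5 (give ring: Grace -> Laura). State: note:Grace, key:Laura, bag:Trent, ring:Laura
Event 6 (give key: Laura -> Trent). State: note:Grace, key:Trent, bag:Trent, ring:Laura
Event 7 (give key: Trent -> Grace). State: note:Grace, key:Grace, bag:Trent, ring:Laura
Event 8 (give bag: Trent -> Laura). State: note:Grace, key:Grace, bag:Laura, ring:Laura

Final state: note:Grace, key:Grace, bag:Laura, ring:Laura
The key is held by Grace.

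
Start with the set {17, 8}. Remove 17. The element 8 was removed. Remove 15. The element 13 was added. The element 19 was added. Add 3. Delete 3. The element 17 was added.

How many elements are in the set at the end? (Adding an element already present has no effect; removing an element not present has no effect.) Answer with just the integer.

Answer: 3

Derivation:
Tracking the set through each operation:
Start: {17, 8}
Event 1 (remove 17): removed. Set: {8}
Event 2 (remove 8): removed. Set: {}
Event 3 (remove 15): not present, no change. Set: {}
Event 4 (add 13): added. Set: {13}
Event 5 (add 19): added. Set: {13, 19}
Event 6 (add 3): added. Set: {13, 19, 3}
Event 7 (remove 3): removed. Set: {13, 19}
Event 8 (add 17): added. Set: {13, 17, 19}

Final set: {13, 17, 19} (size 3)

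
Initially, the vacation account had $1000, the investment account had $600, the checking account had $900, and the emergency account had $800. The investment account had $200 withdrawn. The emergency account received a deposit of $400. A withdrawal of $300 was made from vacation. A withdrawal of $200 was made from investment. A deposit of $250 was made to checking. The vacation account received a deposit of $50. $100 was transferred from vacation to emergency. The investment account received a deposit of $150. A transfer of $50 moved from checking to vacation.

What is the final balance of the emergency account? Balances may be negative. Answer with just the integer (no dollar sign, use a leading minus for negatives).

Answer: 1300

Derivation:
Tracking account balances step by step:
Start: vacation=1000, investment=600, checking=900, emergency=800
Event 1 (withdraw 200 from investment): investment: 600 - 200 = 400. Balances: vacation=1000, investment=400, checking=900, emergency=800
Event 2 (deposit 400 to emergency): emergency: 800 + 400 = 1200. Balances: vacation=1000, investment=400, checking=900, emergency=1200
Event 3 (withdraw 300 from vacation): vacation: 1000 - 300 = 700. Balances: vacation=700, investment=400, checking=900, emergency=1200
Event 4 (withdraw 200 from investment): investment: 400 - 200 = 200. Balances: vacation=700, investment=200, checking=900, emergency=1200
Event 5 (deposit 250 to checking): checking: 900 + 250 = 1150. Balances: vacation=700, investment=200, checking=1150, emergency=1200
Event 6 (deposit 50 to vacation): vacation: 700 + 50 = 750. Balances: vacation=750, investment=200, checking=1150, emergency=1200
Event 7 (transfer 100 vacation -> emergency): vacation: 750 - 100 = 650, emergency: 1200 + 100 = 1300. Balances: vacation=650, investment=200, checking=1150, emergency=1300
Event 8 (deposit 150 to investment): investment: 200 + 150 = 350. Balances: vacation=650, investment=350, checking=1150, emergency=1300
Event 9 (transfer 50 checking -> vacation): checking: 1150 - 50 = 1100, vacation: 650 + 50 = 700. Balances: vacation=700, investment=350, checking=1100, emergency=1300

Final balance of emergency: 1300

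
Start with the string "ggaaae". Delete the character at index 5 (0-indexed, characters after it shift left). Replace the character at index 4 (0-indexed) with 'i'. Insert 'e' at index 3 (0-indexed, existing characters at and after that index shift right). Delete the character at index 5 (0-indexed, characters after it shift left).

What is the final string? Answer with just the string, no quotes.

Applying each edit step by step:
Start: "ggaaae"
Op 1 (delete idx 5 = 'e'): "ggaaae" -> "ggaaa"
Op 2 (replace idx 4: 'a' -> 'i'): "ggaaa" -> "ggaai"
Op 3 (insert 'e' at idx 3): "ggaai" -> "ggaeai"
Op 4 (delete idx 5 = 'i'): "ggaeai" -> "ggaea"

Answer: ggaea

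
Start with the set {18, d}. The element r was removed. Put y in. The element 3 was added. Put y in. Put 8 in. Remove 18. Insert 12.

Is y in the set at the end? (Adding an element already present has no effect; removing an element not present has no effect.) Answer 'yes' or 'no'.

Tracking the set through each operation:
Start: {18, d}
Event 1 (remove r): not present, no change. Set: {18, d}
Event 2 (add y): added. Set: {18, d, y}
Event 3 (add 3): added. Set: {18, 3, d, y}
Event 4 (add y): already present, no change. Set: {18, 3, d, y}
Event 5 (add 8): added. Set: {18, 3, 8, d, y}
Event 6 (remove 18): removed. Set: {3, 8, d, y}
Event 7 (add 12): added. Set: {12, 3, 8, d, y}

Final set: {12, 3, 8, d, y} (size 5)
y is in the final set.

Answer: yes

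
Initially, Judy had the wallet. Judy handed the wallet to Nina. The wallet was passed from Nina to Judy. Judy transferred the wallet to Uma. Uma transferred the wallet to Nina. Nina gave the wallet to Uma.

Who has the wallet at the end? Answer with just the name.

Tracking the wallet through each event:
Start: Judy has the wallet.
After event 1: Nina has the wallet.
After event 2: Judy has the wallet.
After event 3: Uma has the wallet.
After event 4: Nina has the wallet.
After event 5: Uma has the wallet.

Answer: Uma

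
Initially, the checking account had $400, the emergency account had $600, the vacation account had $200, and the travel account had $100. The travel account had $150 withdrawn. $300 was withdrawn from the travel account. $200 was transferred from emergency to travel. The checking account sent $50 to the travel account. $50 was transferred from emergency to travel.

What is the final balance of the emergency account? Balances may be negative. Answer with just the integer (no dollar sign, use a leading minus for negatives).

Tracking account balances step by step:
Start: checking=400, emergency=600, vacation=200, travel=100
Event 1 (withdraw 150 from travel): travel: 100 - 150 = -50. Balances: checking=400, emergency=600, vacation=200, travel=-50
Event 2 (withdraw 300 from travel): travel: -50 - 300 = -350. Balances: checking=400, emergency=600, vacation=200, travel=-350
Event 3 (transfer 200 emergency -> travel): emergency: 600 - 200 = 400, travel: -350 + 200 = -150. Balances: checking=400, emergency=400, vacation=200, travel=-150
Event 4 (transfer 50 checking -> travel): checking: 400 - 50 = 350, travel: -150 + 50 = -100. Balances: checking=350, emergency=400, vacation=200, travel=-100
Event 5 (transfer 50 emergency -> travel): emergency: 400 - 50 = 350, travel: -100 + 50 = -50. Balances: checking=350, emergency=350, vacation=200, travel=-50

Final balance of emergency: 350

Answer: 350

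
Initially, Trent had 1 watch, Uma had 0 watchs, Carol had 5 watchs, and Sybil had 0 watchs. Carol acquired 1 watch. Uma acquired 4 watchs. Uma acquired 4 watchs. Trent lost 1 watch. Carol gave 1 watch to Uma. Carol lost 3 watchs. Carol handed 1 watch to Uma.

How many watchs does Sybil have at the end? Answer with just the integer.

Answer: 0

Derivation:
Tracking counts step by step:
Start: Trent=1, Uma=0, Carol=5, Sybil=0
Event 1 (Carol +1): Carol: 5 -> 6. State: Trent=1, Uma=0, Carol=6, Sybil=0
Event 2 (Uma +4): Uma: 0 -> 4. State: Trent=1, Uma=4, Carol=6, Sybil=0
Event 3 (Uma +4): Uma: 4 -> 8. State: Trent=1, Uma=8, Carol=6, Sybil=0
Event 4 (Trent -1): Trent: 1 -> 0. State: Trent=0, Uma=8, Carol=6, Sybil=0
Event 5 (Carol -> Uma, 1): Carol: 6 -> 5, Uma: 8 -> 9. State: Trent=0, Uma=9, Carol=5, Sybil=0
Event 6 (Carol -3): Carol: 5 -> 2. State: Trent=0, Uma=9, Carol=2, Sybil=0
Event 7 (Carol -> Uma, 1): Carol: 2 -> 1, Uma: 9 -> 10. State: Trent=0, Uma=10, Carol=1, Sybil=0

Sybil's final count: 0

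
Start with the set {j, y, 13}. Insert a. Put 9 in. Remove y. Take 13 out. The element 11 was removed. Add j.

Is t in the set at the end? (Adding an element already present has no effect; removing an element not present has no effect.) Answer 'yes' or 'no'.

Tracking the set through each operation:
Start: {13, j, y}
Event 1 (add a): added. Set: {13, a, j, y}
Event 2 (add 9): added. Set: {13, 9, a, j, y}
Event 3 (remove y): removed. Set: {13, 9, a, j}
Event 4 (remove 13): removed. Set: {9, a, j}
Event 5 (remove 11): not present, no change. Set: {9, a, j}
Event 6 (add j): already present, no change. Set: {9, a, j}

Final set: {9, a, j} (size 3)
t is NOT in the final set.

Answer: no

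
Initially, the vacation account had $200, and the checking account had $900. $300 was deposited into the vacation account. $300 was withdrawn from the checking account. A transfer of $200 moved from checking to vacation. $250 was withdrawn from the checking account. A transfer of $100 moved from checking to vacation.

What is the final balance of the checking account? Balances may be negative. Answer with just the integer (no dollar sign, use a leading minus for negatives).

Tracking account balances step by step:
Start: vacation=200, checking=900
Event 1 (deposit 300 to vacation): vacation: 200 + 300 = 500. Balances: vacation=500, checking=900
Event 2 (withdraw 300 from checking): checking: 900 - 300 = 600. Balances: vacation=500, checking=600
Event 3 (transfer 200 checking -> vacation): checking: 600 - 200 = 400, vacation: 500 + 200 = 700. Balances: vacation=700, checking=400
Event 4 (withdraw 250 from checking): checking: 400 - 250 = 150. Balances: vacation=700, checking=150
Event 5 (transfer 100 checking -> vacation): checking: 150 - 100 = 50, vacation: 700 + 100 = 800. Balances: vacation=800, checking=50

Final balance of checking: 50

Answer: 50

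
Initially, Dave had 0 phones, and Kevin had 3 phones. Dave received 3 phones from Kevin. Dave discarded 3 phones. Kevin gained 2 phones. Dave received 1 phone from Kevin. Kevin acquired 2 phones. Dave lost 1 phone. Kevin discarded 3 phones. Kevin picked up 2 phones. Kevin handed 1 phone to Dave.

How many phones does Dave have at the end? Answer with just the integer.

Answer: 1

Derivation:
Tracking counts step by step:
Start: Dave=0, Kevin=3
Event 1 (Kevin -> Dave, 3): Kevin: 3 -> 0, Dave: 0 -> 3. State: Dave=3, Kevin=0
Event 2 (Dave -3): Dave: 3 -> 0. State: Dave=0, Kevin=0
Event 3 (Kevin +2): Kevin: 0 -> 2. State: Dave=0, Kevin=2
Event 4 (Kevin -> Dave, 1): Kevin: 2 -> 1, Dave: 0 -> 1. State: Dave=1, Kevin=1
Event 5 (Kevin +2): Kevin: 1 -> 3. State: Dave=1, Kevin=3
Event 6 (Dave -1): Dave: 1 -> 0. State: Dave=0, Kevin=3
Event 7 (Kevin -3): Kevin: 3 -> 0. State: Dave=0, Kevin=0
Event 8 (Kevin +2): Kevin: 0 -> 2. State: Dave=0, Kevin=2
Event 9 (Kevin -> Dave, 1): Kevin: 2 -> 1, Dave: 0 -> 1. State: Dave=1, Kevin=1

Dave's final count: 1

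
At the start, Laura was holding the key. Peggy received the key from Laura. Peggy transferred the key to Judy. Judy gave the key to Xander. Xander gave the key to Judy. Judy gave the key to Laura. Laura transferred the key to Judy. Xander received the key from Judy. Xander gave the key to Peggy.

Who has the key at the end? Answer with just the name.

Tracking the key through each event:
Start: Laura has the key.
After event 1: Peggy has the key.
After event 2: Judy has the key.
After event 3: Xander has the key.
After event 4: Judy has the key.
After event 5: Laura has the key.
After event 6: Judy has the key.
After event 7: Xander has the key.
After event 8: Peggy has the key.

Answer: Peggy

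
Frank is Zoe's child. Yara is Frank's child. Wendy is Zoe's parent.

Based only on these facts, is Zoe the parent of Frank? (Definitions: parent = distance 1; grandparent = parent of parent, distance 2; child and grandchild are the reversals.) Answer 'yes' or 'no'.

Answer: yes

Derivation:
Reconstructing the parent chain from the given facts:
  Wendy -> Zoe -> Frank -> Yara
(each arrow means 'parent of the next')
Positions in the chain (0 = top):
  position of Wendy: 0
  position of Zoe: 1
  position of Frank: 2
  position of Yara: 3

Zoe is at position 1, Frank is at position 2; signed distance (j - i) = 1.
'parent' requires j - i = 1. Actual distance is 1, so the relation HOLDS.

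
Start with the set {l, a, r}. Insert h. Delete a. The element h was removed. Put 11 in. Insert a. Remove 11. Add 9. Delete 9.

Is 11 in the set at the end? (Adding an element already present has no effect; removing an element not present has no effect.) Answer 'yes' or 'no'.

Answer: no

Derivation:
Tracking the set through each operation:
Start: {a, l, r}
Event 1 (add h): added. Set: {a, h, l, r}
Event 2 (remove a): removed. Set: {h, l, r}
Event 3 (remove h): removed. Set: {l, r}
Event 4 (add 11): added. Set: {11, l, r}
Event 5 (add a): added. Set: {11, a, l, r}
Event 6 (remove 11): removed. Set: {a, l, r}
Event 7 (add 9): added. Set: {9, a, l, r}
Event 8 (remove 9): removed. Set: {a, l, r}

Final set: {a, l, r} (size 3)
11 is NOT in the final set.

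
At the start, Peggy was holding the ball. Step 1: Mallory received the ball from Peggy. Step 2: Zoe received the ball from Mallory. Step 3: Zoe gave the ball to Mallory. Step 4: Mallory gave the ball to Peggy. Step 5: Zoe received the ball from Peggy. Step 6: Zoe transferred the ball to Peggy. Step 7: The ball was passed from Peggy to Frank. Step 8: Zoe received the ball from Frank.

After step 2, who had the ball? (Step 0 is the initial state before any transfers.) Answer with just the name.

Tracking the ball holder through step 2:
After step 0 (start): Peggy
After step 1: Mallory
After step 2: Zoe

At step 2, the holder is Zoe.

Answer: Zoe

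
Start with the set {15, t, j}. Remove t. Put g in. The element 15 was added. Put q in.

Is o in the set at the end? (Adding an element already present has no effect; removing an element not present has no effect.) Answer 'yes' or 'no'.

Answer: no

Derivation:
Tracking the set through each operation:
Start: {15, j, t}
Event 1 (remove t): removed. Set: {15, j}
Event 2 (add g): added. Set: {15, g, j}
Event 3 (add 15): already present, no change. Set: {15, g, j}
Event 4 (add q): added. Set: {15, g, j, q}

Final set: {15, g, j, q} (size 4)
o is NOT in the final set.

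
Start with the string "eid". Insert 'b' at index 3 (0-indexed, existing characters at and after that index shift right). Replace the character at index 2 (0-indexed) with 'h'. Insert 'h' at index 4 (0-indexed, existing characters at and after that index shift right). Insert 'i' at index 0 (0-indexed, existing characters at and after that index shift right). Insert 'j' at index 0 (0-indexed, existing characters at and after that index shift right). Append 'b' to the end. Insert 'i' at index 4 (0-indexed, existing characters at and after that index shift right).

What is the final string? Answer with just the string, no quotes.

Answer: jieiihbhb

Derivation:
Applying each edit step by step:
Start: "eid"
Op 1 (insert 'b' at idx 3): "eid" -> "eidb"
Op 2 (replace idx 2: 'd' -> 'h'): "eidb" -> "eihb"
Op 3 (insert 'h' at idx 4): "eihb" -> "eihbh"
Op 4 (insert 'i' at idx 0): "eihbh" -> "ieihbh"
Op 5 (insert 'j' at idx 0): "ieihbh" -> "jieihbh"
Op 6 (append 'b'): "jieihbh" -> "jieihbhb"
Op 7 (insert 'i' at idx 4): "jieihbhb" -> "jieiihbhb"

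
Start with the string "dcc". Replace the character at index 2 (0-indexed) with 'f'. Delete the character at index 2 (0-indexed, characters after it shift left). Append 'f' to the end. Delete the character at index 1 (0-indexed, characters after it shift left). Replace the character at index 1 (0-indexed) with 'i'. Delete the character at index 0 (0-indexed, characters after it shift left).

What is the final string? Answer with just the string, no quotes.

Applying each edit step by step:
Start: "dcc"
Op 1 (replace idx 2: 'c' -> 'f'): "dcc" -> "dcf"
Op 2 (delete idx 2 = 'f'): "dcf" -> "dc"
Op 3 (append 'f'): "dc" -> "dcf"
Op 4 (delete idx 1 = 'c'): "dcf" -> "df"
Op 5 (replace idx 1: 'f' -> 'i'): "df" -> "di"
Op 6 (delete idx 0 = 'd'): "di" -> "i"

Answer: i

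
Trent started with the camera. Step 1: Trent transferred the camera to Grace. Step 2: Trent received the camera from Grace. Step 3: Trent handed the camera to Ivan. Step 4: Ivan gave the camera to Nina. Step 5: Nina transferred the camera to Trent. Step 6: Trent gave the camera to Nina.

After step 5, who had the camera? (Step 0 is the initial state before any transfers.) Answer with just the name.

Answer: Trent

Derivation:
Tracking the camera holder through step 5:
After step 0 (start): Trent
After step 1: Grace
After step 2: Trent
After step 3: Ivan
After step 4: Nina
After step 5: Trent

At step 5, the holder is Trent.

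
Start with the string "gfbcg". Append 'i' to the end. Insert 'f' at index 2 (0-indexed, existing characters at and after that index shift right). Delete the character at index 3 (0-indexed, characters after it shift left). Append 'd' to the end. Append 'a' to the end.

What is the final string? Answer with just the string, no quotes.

Applying each edit step by step:
Start: "gfbcg"
Op 1 (append 'i'): "gfbcg" -> "gfbcgi"
Op 2 (insert 'f' at idx 2): "gfbcgi" -> "gffbcgi"
Op 3 (delete idx 3 = 'b'): "gffbcgi" -> "gffcgi"
Op 4 (append 'd'): "gffcgi" -> "gffcgid"
Op 5 (append 'a'): "gffcgid" -> "gffcgida"

Answer: gffcgida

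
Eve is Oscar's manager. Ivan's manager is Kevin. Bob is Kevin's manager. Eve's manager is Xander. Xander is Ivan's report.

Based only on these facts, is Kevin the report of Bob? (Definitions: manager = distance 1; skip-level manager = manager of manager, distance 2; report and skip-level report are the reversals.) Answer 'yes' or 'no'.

Reconstructing the manager chain from the given facts:
  Bob -> Kevin -> Ivan -> Xander -> Eve -> Oscar
(each arrow means 'manager of the next')
Positions in the chain (0 = top):
  position of Bob: 0
  position of Kevin: 1
  position of Ivan: 2
  position of Xander: 3
  position of Eve: 4
  position of Oscar: 5

Kevin is at position 1, Bob is at position 0; signed distance (j - i) = -1.
'report' requires j - i = -1. Actual distance is -1, so the relation HOLDS.

Answer: yes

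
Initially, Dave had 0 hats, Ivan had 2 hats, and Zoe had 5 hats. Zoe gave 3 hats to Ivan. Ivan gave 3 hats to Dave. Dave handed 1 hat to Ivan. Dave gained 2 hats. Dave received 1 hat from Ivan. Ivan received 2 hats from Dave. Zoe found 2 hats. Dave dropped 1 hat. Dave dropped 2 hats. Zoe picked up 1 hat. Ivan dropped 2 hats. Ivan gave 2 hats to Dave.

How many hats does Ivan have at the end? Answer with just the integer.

Answer: 0

Derivation:
Tracking counts step by step:
Start: Dave=0, Ivan=2, Zoe=5
Event 1 (Zoe -> Ivan, 3): Zoe: 5 -> 2, Ivan: 2 -> 5. State: Dave=0, Ivan=5, Zoe=2
Event 2 (Ivan -> Dave, 3): Ivan: 5 -> 2, Dave: 0 -> 3. State: Dave=3, Ivan=2, Zoe=2
Event 3 (Dave -> Ivan, 1): Dave: 3 -> 2, Ivan: 2 -> 3. State: Dave=2, Ivan=3, Zoe=2
Event 4 (Dave +2): Dave: 2 -> 4. State: Dave=4, Ivan=3, Zoe=2
Event 5 (Ivan -> Dave, 1): Ivan: 3 -> 2, Dave: 4 -> 5. State: Dave=5, Ivan=2, Zoe=2
Event 6 (Dave -> Ivan, 2): Dave: 5 -> 3, Ivan: 2 -> 4. State: Dave=3, Ivan=4, Zoe=2
Event 7 (Zoe +2): Zoe: 2 -> 4. State: Dave=3, Ivan=4, Zoe=4
Event 8 (Dave -1): Dave: 3 -> 2. State: Dave=2, Ivan=4, Zoe=4
Event 9 (Dave -2): Dave: 2 -> 0. State: Dave=0, Ivan=4, Zoe=4
Event 10 (Zoe +1): Zoe: 4 -> 5. State: Dave=0, Ivan=4, Zoe=5
Event 11 (Ivan -2): Ivan: 4 -> 2. State: Dave=0, Ivan=2, Zoe=5
Event 12 (Ivan -> Dave, 2): Ivan: 2 -> 0, Dave: 0 -> 2. State: Dave=2, Ivan=0, Zoe=5

Ivan's final count: 0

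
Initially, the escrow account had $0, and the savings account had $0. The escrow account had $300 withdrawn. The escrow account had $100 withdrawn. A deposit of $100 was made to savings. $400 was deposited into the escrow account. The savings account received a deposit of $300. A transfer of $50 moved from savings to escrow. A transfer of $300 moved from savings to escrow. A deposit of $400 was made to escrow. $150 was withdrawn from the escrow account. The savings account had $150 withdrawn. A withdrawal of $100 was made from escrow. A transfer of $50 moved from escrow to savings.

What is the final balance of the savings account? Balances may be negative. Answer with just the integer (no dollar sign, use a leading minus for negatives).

Answer: -50

Derivation:
Tracking account balances step by step:
Start: escrow=0, savings=0
Event 1 (withdraw 300 from escrow): escrow: 0 - 300 = -300. Balances: escrow=-300, savings=0
Event 2 (withdraw 100 from escrow): escrow: -300 - 100 = -400. Balances: escrow=-400, savings=0
Event 3 (deposit 100 to savings): savings: 0 + 100 = 100. Balances: escrow=-400, savings=100
Event 4 (deposit 400 to escrow): escrow: -400 + 400 = 0. Balances: escrow=0, savings=100
Event 5 (deposit 300 to savings): savings: 100 + 300 = 400. Balances: escrow=0, savings=400
Event 6 (transfer 50 savings -> escrow): savings: 400 - 50 = 350, escrow: 0 + 50 = 50. Balances: escrow=50, savings=350
Event 7 (transfer 300 savings -> escrow): savings: 350 - 300 = 50, escrow: 50 + 300 = 350. Balances: escrow=350, savings=50
Event 8 (deposit 400 to escrow): escrow: 350 + 400 = 750. Balances: escrow=750, savings=50
Event 9 (withdraw 150 from escrow): escrow: 750 - 150 = 600. Balances: escrow=600, savings=50
Event 10 (withdraw 150 from savings): savings: 50 - 150 = -100. Balances: escrow=600, savings=-100
Event 11 (withdraw 100 from escrow): escrow: 600 - 100 = 500. Balances: escrow=500, savings=-100
Event 12 (transfer 50 escrow -> savings): escrow: 500 - 50 = 450, savings: -100 + 50 = -50. Balances: escrow=450, savings=-50

Final balance of savings: -50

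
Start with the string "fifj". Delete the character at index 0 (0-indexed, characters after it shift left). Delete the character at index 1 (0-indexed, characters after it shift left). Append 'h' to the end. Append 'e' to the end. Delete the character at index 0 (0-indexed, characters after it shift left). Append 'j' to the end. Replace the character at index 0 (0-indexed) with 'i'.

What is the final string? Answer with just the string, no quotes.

Answer: ihej

Derivation:
Applying each edit step by step:
Start: "fifj"
Op 1 (delete idx 0 = 'f'): "fifj" -> "ifj"
Op 2 (delete idx 1 = 'f'): "ifj" -> "ij"
Op 3 (append 'h'): "ij" -> "ijh"
Op 4 (append 'e'): "ijh" -> "ijhe"
Op 5 (delete idx 0 = 'i'): "ijhe" -> "jhe"
Op 6 (append 'j'): "jhe" -> "jhej"
Op 7 (replace idx 0: 'j' -> 'i'): "jhej" -> "ihej"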